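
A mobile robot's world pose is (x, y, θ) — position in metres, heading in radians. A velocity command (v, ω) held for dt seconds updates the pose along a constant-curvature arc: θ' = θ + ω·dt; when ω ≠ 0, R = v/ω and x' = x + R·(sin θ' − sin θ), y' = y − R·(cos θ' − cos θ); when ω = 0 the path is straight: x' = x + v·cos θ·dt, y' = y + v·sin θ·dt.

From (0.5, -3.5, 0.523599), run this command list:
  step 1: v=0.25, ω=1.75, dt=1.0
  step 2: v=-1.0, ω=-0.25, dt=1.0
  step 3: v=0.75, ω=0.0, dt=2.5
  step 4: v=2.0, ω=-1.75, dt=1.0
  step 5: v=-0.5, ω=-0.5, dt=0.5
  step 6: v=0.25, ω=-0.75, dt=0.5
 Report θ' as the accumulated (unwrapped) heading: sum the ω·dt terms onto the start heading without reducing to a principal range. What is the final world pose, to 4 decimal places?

(0.8569, -0.8902, -0.3514)

step 1: θ'=2.2736 (R=0.1429) → pose (0.5376, -3.2839, 2.2736)
step 2: θ'=2.0236 (R=4.0000) → pose (1.0823, -4.1194, 2.0236)
step 3: θ'=2.0236 (straight) → pose (0.2621, -2.4334, 2.0236)
step 4: θ'=0.2736 (R=-1.1429) → pose (0.9809, -0.8331, 0.2736)
step 5: θ'=0.0236 (R=1.0000) → pose (0.7343, -0.8700, 0.0236)
step 6: θ'=-0.3514 (R=-0.3333) → pose (0.8569, -0.8902, -0.3514)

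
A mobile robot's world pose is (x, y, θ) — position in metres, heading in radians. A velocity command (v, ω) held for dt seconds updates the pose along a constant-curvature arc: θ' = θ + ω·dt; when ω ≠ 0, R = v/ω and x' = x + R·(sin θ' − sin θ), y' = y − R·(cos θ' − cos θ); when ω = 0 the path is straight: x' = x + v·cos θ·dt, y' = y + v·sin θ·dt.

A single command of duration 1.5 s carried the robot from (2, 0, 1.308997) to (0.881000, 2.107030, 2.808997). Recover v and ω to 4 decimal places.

v = 1.7500, ω = 1.0000

Δθ = 2.808997 − 1.308997 = 1.500000
ω = Δθ/dt = 1.500000/1.5 = 1.0000
R = −Δy/(cos θ' − cos θ) = 1.7500
v = R·ω = 1.7500·1.0000 = 1.7500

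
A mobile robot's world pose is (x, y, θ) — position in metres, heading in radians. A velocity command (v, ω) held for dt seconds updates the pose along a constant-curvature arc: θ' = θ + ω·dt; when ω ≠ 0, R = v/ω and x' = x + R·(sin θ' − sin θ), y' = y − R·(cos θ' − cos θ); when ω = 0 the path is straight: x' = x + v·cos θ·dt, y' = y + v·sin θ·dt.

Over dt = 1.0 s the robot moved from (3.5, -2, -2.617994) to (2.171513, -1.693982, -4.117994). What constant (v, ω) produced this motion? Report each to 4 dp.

Δθ = -4.117994 − -2.617994 = -1.500000
ω = Δθ/dt = -1.500000/1.0 = -1.5000
R = Δx/(sin θ' − sin θ) = -1.0000
v = R·ω = -1.0000·-1.5000 = 1.5000

v = 1.5000, ω = -1.5000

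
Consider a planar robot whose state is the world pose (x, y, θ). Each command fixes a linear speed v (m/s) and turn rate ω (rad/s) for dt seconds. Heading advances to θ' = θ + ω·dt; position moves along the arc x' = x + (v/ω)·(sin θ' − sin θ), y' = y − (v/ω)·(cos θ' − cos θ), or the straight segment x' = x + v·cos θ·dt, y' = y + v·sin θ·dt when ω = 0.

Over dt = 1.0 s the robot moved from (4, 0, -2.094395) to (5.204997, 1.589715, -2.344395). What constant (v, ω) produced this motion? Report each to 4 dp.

Δθ = -2.344395 − -2.094395 = -0.250000
ω = Δθ/dt = -0.250000/1.0 = -0.2500
R = −Δy/(cos θ' − cos θ) = 8.0000
v = R·ω = 8.0000·-0.2500 = -2.0000

v = -2.0000, ω = -0.2500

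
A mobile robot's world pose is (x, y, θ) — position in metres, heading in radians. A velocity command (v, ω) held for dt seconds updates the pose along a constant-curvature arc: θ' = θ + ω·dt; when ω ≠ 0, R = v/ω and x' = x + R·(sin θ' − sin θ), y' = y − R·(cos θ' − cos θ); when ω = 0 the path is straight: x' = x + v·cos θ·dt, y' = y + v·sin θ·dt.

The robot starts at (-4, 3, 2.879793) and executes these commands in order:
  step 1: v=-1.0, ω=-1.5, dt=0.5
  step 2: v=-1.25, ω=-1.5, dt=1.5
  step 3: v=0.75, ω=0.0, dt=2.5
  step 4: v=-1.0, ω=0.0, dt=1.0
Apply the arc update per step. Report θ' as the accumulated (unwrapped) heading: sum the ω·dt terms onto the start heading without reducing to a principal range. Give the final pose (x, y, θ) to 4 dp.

(-3.5451, 1.3354, -0.1202)

step 1: θ'=2.1298 (R=0.6667) → pose (-3.6074, 2.7096, 2.1298)
step 2: θ'=-0.1202 (R=0.8333) → pose (-4.4138, 1.4403, -0.1202)
step 3: θ'=-0.1202 (straight) → pose (-2.5523, 1.2155, -0.1202)
step 4: θ'=-0.1202 (straight) → pose (-3.5451, 1.3354, -0.1202)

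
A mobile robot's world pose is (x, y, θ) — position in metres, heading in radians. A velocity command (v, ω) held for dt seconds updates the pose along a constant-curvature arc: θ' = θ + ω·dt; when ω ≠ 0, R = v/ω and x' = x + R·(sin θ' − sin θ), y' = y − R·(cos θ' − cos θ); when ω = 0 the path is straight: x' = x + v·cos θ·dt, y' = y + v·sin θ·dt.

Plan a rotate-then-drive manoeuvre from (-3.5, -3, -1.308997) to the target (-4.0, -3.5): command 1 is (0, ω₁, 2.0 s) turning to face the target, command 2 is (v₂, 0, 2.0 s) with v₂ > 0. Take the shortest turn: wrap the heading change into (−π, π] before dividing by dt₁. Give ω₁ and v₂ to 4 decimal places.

heading to target = atan2(-3.5−-3, -4−-3.5) = -2.3562
Δθ = wrap(-2.3562 − -1.3090) = -1.0472; ω₁ = Δθ/dt₁ = -0.5236
distance = √((-4−-3.5)² + (-3.5−-3)²) = 0.7071; v₂ = distance/dt₂ = 0.3536

ω₁ = -0.5236, v₂ = 0.3536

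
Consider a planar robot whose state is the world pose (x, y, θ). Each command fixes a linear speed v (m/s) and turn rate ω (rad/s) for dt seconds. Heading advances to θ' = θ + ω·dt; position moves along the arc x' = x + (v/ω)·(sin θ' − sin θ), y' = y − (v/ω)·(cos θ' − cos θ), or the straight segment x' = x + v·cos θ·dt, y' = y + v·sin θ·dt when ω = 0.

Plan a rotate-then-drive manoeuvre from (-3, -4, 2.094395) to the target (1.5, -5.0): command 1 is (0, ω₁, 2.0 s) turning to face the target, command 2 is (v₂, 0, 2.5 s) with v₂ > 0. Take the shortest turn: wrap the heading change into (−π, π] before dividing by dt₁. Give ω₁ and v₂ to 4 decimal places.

heading to target = atan2(-5−-4, 1.5−-3) = -0.2187
Δθ = wrap(-0.2187 − 2.0944) = -2.3131; ω₁ = Δθ/dt₁ = -1.1565
distance = √((1.5−-3)² + (-5−-4)²) = 4.6098; v₂ = distance/dt₂ = 1.8439

ω₁ = -1.1565, v₂ = 1.8439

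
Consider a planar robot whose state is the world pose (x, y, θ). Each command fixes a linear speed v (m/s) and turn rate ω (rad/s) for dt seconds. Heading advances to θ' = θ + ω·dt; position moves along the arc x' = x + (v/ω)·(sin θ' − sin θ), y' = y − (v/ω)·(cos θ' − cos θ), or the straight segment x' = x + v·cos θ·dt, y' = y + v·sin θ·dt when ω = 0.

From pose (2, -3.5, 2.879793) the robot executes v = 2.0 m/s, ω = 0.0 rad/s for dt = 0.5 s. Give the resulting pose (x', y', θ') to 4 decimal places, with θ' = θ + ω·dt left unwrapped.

(1.0341, -3.2412, 2.8798)

θ' = 2.8798 + 0.0·0.5 = 2.8798
ω = 0 → straight: x' = 2 + 2.0·cos(2.8798)·0.5 = 1.0341
y' = -3.5 + 2.0·sin(2.8798)·0.5 = -3.2412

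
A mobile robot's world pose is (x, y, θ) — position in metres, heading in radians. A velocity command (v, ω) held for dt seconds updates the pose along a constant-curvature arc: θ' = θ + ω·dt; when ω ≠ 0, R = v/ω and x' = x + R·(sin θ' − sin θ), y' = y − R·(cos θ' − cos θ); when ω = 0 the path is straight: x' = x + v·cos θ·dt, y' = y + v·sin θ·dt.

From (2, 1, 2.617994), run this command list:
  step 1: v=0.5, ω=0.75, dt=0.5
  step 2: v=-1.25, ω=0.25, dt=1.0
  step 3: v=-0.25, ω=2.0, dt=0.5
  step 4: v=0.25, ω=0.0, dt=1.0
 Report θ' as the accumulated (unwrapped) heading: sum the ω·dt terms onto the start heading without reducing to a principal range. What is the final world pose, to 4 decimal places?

step 1: θ'=2.9930 (R=0.6667) → pose (1.7654, 1.0820, 2.9930)
step 2: θ'=3.2430 (R=-5.0000) → pose (3.0118, 1.0526, 3.2430)
step 3: θ'=4.2430 (R=-0.1250) → pose (3.1106, 1.1204, 4.2430)
step 4: θ'=4.2430 (straight) → pose (2.9975, 0.8974, 4.2430)

(2.9975, 0.8974, 4.2430)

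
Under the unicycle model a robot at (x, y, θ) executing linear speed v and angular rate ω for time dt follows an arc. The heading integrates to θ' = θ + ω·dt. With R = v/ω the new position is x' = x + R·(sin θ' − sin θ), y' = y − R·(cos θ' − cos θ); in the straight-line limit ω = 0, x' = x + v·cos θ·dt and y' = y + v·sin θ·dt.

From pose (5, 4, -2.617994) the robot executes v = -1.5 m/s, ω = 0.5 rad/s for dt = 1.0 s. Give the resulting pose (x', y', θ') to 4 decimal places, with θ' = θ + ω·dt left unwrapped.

(6.0620, 5.0372, -2.1180)

θ' = -2.6180 + 0.5·1.0 = -2.1180
R = v/ω = -1.5/0.5 = -3.0000
x' = 5 + -3.0000·(sin -2.1180 − sin -2.6180) = 6.0620
y' = 4 − -3.0000·(cos -2.1180 − cos -2.6180) = 5.0372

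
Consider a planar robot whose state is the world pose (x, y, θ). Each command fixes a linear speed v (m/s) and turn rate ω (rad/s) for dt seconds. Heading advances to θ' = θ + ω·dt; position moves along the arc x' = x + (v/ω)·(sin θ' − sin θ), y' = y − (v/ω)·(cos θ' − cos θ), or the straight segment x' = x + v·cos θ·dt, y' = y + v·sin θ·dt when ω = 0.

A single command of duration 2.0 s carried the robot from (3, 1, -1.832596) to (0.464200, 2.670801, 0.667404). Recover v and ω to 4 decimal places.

Δθ = 0.667404 − -1.832596 = 2.500000
ω = Δθ/dt = 2.500000/2.0 = 1.2500
R = Δx/(sin θ' − sin θ) = -1.6000
v = R·ω = -1.6000·1.2500 = -2.0000

v = -2.0000, ω = 1.2500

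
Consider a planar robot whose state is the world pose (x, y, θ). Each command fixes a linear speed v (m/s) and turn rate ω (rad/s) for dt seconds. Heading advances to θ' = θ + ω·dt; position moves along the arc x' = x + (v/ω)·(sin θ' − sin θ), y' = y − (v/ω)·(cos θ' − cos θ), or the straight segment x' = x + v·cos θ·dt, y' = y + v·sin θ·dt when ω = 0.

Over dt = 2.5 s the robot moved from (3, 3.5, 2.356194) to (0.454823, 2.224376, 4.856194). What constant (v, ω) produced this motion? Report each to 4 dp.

v = 1.5000, ω = 1.0000

Δθ = 4.856194 − 2.356194 = 2.500000
ω = Δθ/dt = 2.500000/2.5 = 1.0000
R = Δx/(sin θ' − sin θ) = 1.5000
v = R·ω = 1.5000·1.0000 = 1.5000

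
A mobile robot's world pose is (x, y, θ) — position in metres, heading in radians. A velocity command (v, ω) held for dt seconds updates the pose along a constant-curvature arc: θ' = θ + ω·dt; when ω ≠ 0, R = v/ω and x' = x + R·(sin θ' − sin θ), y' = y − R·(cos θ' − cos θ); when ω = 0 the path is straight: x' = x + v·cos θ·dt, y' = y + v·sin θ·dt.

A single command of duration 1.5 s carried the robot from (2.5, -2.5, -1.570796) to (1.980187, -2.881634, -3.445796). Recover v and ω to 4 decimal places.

v = 0.5000, ω = -1.2500

Δθ = -3.445796 − -1.570796 = -1.875000
ω = Δθ/dt = -1.875000/1.5 = -1.2500
R = Δx/(sin θ' − sin θ) = -0.4000
v = R·ω = -0.4000·-1.2500 = 0.5000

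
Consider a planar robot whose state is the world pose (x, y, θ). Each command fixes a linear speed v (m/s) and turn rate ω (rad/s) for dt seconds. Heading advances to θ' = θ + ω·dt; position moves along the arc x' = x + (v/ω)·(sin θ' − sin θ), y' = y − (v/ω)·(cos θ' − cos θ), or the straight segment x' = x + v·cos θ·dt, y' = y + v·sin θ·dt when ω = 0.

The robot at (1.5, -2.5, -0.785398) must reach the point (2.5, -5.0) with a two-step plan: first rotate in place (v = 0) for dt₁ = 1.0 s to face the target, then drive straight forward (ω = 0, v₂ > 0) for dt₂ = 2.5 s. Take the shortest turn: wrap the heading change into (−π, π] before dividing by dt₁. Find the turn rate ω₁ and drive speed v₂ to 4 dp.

ω₁ = -0.4049, v₂ = 1.0770

heading to target = atan2(-5−-2.5, 2.5−1.5) = -1.1903
Δθ = wrap(-1.1903 − -0.7854) = -0.4049; ω₁ = Δθ/dt₁ = -0.4049
distance = √((2.5−1.5)² + (-5−-2.5)²) = 2.6926; v₂ = distance/dt₂ = 1.0770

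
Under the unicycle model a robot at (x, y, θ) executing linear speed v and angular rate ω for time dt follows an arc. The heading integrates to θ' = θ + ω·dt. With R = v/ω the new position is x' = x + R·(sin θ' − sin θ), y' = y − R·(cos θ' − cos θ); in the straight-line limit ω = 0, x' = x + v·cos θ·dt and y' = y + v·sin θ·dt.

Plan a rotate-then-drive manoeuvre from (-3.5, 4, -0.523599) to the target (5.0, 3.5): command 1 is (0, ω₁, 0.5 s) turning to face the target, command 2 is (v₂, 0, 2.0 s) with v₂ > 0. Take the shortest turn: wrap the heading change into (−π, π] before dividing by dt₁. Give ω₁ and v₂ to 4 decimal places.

ω₁ = 0.9297, v₂ = 4.2573

heading to target = atan2(3.5−4, 5−-3.5) = -0.0588
Δθ = wrap(-0.0588 − -0.5236) = 0.4648; ω₁ = Δθ/dt₁ = 0.9297
distance = √((5−-3.5)² + (3.5−4)²) = 8.5147; v₂ = distance/dt₂ = 4.2573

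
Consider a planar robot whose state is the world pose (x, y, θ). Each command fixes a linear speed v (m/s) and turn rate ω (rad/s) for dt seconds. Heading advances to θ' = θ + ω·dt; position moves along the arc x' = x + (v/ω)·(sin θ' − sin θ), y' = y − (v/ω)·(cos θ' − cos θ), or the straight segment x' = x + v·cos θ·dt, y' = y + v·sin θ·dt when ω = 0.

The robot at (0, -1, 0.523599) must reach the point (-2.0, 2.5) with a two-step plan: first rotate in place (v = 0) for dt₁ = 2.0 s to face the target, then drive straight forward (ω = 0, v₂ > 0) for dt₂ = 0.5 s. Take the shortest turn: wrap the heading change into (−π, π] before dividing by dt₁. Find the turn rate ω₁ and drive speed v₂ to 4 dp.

heading to target = atan2(2.5−-1, -2−0) = 2.0899
Δθ = wrap(2.0899 − 0.5236) = 1.5663; ω₁ = Δθ/dt₁ = 0.7832
distance = √((-2−0)² + (2.5−-1)²) = 4.0311; v₂ = distance/dt₂ = 8.0623

ω₁ = 0.7832, v₂ = 8.0623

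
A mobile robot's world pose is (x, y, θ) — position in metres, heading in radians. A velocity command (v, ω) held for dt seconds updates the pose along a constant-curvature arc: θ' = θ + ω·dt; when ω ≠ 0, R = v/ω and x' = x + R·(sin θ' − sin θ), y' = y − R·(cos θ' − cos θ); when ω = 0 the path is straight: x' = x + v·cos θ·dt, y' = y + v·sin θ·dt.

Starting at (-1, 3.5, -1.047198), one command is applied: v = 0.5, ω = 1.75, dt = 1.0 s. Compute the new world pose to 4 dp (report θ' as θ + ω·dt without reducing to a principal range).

θ' = -1.0472 + 1.75·1.0 = 0.7028
R = v/ω = 0.5/1.75 = 0.2857
x' = -1 + 0.2857·(sin 0.7028 − sin -1.0472) = -0.5679
y' = 3.5 − 0.2857·(cos 0.7028 − cos -1.0472) = 3.4248

(-0.5679, 3.4248, 0.7028)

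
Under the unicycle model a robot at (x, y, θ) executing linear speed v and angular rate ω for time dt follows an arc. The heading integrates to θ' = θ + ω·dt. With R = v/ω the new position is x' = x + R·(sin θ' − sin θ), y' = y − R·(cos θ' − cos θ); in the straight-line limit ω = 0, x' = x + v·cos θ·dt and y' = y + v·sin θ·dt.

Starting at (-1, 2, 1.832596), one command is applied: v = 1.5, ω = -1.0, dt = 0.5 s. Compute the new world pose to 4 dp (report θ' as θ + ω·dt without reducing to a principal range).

(-1.0088, 2.7422, 1.3326)

θ' = 1.8326 + -1.0·0.5 = 1.3326
R = v/ω = 1.5/-1.0 = -1.5000
x' = -1 + -1.5000·(sin 1.3326 − sin 1.8326) = -1.0088
y' = 2 − -1.5000·(cos 1.3326 − cos 1.8326) = 2.7422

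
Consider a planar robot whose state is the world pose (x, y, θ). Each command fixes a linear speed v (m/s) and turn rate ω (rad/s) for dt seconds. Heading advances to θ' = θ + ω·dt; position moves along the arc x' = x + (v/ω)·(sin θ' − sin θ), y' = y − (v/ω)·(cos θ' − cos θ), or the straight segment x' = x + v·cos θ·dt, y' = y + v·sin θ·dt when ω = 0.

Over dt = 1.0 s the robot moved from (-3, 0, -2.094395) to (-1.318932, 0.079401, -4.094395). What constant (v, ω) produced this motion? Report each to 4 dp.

Δθ = -4.094395 − -2.094395 = -2.000000
ω = Δθ/dt = -2.000000/1.0 = -2.0000
R = Δx/(sin θ' − sin θ) = 1.0000
v = R·ω = 1.0000·-2.0000 = -2.0000

v = -2.0000, ω = -2.0000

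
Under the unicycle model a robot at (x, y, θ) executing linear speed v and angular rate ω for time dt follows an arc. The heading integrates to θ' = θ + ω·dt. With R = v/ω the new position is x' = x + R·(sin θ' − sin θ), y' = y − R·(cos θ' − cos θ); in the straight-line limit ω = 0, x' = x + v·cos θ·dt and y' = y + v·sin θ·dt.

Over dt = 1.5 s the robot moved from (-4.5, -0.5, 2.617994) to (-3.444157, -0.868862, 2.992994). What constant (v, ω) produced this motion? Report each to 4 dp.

v = -0.7500, ω = 0.2500

Δθ = 2.992994 − 2.617994 = 0.375000
ω = Δθ/dt = 0.375000/1.5 = 0.2500
R = Δx/(sin θ' − sin θ) = -3.0000
v = R·ω = -3.0000·0.2500 = -0.7500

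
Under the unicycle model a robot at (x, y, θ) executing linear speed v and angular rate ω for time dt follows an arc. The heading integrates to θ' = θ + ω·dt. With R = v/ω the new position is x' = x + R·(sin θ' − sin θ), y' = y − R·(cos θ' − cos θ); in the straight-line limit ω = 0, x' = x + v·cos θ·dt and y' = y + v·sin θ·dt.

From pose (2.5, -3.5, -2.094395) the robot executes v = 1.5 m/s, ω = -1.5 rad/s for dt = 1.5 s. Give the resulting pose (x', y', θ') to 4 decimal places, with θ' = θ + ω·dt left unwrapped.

θ' = -2.0944 + -1.5·1.5 = -4.3444
R = v/ω = 1.5/-1.5 = -1.0000
x' = 2.5 + -1.0000·(sin -4.3444 − sin -2.0944) = 0.7009
y' = -3.5 − -1.0000·(cos -4.3444 − cos -2.0944) = -3.3597

(0.7009, -3.3597, -4.3444)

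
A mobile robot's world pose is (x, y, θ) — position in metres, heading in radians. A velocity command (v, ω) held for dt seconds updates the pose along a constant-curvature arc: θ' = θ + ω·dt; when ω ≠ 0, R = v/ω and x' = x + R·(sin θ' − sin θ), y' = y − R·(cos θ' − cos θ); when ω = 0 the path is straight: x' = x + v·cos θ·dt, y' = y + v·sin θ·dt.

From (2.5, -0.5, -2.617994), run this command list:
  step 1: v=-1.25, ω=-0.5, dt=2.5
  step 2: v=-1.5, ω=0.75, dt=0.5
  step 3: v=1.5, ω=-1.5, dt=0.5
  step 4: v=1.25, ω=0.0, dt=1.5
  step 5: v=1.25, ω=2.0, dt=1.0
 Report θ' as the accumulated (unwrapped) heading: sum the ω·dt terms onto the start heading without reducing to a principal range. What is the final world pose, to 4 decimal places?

(3.6082, 1.0864, -2.2430)

step 1: θ'=-3.8680 (R=2.5000) → pose (5.4105, -0.7961, -3.8680)
step 2: θ'=-3.4930 (R=-2.0000) → pose (6.0504, -1.1788, -3.4930)
step 3: θ'=-4.2430 (R=-1.0000) → pose (5.5028, -0.6922, -4.2430)
step 4: θ'=-4.2430 (straight) → pose (4.6546, 0.9800, -4.2430)
step 5: θ'=-2.2430 (R=0.6250) → pose (3.6082, 1.0864, -2.2430)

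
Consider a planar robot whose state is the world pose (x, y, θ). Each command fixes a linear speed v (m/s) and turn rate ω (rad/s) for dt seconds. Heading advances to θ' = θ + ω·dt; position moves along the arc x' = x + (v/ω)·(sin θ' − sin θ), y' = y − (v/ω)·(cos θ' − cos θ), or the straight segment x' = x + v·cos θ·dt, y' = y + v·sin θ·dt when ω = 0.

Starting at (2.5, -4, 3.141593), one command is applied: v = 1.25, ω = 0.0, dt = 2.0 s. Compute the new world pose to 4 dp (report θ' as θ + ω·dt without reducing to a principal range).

(0.0000, -4.0000, 3.1416)

θ' = 3.1416 + 0.0·2.0 = 3.1416
ω = 0 → straight: x' = 2.5 + 1.25·cos(3.1416)·2.0 = 0.0000
y' = -4 + 1.25·sin(3.1416)·2.0 = -4.0000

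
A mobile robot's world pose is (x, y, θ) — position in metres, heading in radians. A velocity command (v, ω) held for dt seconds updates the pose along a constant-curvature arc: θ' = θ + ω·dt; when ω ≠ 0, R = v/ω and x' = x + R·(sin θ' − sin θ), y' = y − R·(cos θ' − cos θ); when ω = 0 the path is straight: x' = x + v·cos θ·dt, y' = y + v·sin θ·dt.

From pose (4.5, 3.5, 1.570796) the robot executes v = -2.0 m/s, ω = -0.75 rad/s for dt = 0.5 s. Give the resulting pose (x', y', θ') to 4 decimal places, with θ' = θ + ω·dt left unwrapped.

(4.3147, 2.5233, 1.1958)

θ' = 1.5708 + -0.75·0.5 = 1.1958
R = v/ω = -2.0/-0.75 = 2.6667
x' = 4.5 + 2.6667·(sin 1.1958 − sin 1.5708) = 4.3147
y' = 3.5 − 2.6667·(cos 1.1958 − cos 1.5708) = 2.5233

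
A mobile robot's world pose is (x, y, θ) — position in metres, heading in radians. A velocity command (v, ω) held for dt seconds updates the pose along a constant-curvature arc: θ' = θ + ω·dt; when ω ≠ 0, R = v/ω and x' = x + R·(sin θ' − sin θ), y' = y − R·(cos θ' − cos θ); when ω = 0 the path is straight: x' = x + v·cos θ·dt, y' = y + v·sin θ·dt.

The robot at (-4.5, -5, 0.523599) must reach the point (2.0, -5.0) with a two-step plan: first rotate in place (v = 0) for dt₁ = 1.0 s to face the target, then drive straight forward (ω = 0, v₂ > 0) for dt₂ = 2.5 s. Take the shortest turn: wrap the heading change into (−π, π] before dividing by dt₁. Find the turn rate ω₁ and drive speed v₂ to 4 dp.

ω₁ = -0.5236, v₂ = 2.6000

heading to target = atan2(-5−-5, 2−-4.5) = 0.0000
Δθ = wrap(0.0000 − 0.5236) = -0.5236; ω₁ = Δθ/dt₁ = -0.5236
distance = √((2−-4.5)² + (-5−-5)²) = 6.5000; v₂ = distance/dt₂ = 2.6000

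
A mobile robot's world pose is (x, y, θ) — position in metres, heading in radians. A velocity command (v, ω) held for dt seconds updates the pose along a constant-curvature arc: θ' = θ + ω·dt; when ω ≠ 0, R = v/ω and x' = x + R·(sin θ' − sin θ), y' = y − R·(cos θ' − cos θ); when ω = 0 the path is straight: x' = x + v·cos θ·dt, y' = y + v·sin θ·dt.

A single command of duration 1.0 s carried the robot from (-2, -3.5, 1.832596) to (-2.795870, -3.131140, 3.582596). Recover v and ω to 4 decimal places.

v = 1.0000, ω = 1.7500

Δθ = 3.582596 − 1.832596 = 1.750000
ω = Δθ/dt = 1.750000/1.0 = 1.7500
R = Δx/(sin θ' − sin θ) = 0.5714
v = R·ω = 0.5714·1.7500 = 1.0000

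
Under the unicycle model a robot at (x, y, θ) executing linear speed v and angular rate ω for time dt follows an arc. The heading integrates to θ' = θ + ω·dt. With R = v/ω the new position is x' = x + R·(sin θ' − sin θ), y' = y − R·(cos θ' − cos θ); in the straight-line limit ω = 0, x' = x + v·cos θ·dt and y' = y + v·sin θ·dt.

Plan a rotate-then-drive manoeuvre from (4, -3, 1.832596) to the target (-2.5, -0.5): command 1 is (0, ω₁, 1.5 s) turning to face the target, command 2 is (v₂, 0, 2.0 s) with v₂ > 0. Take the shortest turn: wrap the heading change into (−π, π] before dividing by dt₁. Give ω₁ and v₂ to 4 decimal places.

ω₁ = 0.6279, v₂ = 3.4821

heading to target = atan2(-0.5−-3, -2.5−4) = 2.7744
Δθ = wrap(2.7744 − 1.8326) = 0.9418; ω₁ = Δθ/dt₁ = 0.6279
distance = √((-2.5−4)² + (-0.5−-3)²) = 6.9642; v₂ = distance/dt₂ = 3.4821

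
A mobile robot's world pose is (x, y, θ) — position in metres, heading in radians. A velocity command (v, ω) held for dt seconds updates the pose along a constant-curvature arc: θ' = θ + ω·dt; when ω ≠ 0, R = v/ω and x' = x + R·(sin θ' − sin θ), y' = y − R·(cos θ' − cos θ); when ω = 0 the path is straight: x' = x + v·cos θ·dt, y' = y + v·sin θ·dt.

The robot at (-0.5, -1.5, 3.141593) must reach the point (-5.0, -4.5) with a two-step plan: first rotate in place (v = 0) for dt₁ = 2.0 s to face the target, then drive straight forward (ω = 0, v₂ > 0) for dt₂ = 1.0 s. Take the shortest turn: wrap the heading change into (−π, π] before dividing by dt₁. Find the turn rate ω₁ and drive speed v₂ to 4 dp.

ω₁ = 0.2940, v₂ = 5.4083

heading to target = atan2(-4.5−-1.5, -5−-0.5) = -2.5536
Δθ = wrap(-2.5536 − 3.1416) = 0.5880; ω₁ = Δθ/dt₁ = 0.2940
distance = √((-5−-0.5)² + (-4.5−-1.5)²) = 5.4083; v₂ = distance/dt₂ = 5.4083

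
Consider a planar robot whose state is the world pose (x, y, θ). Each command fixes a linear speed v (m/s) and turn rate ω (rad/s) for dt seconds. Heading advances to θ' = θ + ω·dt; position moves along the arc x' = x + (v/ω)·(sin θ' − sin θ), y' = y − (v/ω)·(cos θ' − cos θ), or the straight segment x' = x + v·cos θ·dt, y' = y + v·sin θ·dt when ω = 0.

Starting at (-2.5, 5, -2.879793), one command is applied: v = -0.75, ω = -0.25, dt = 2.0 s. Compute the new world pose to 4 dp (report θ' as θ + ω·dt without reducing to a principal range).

θ' = -2.8798 + -0.25·2.0 = -3.3798
R = v/ω = -0.75/-0.25 = 3.0000
x' = -2.5 + 3.0000·(sin -3.3798 − sin -2.8798) = -1.0157
y' = 5 − 3.0000·(cos -3.3798 − cos -2.8798) = 5.0175

(-1.0157, 5.0175, -3.3798)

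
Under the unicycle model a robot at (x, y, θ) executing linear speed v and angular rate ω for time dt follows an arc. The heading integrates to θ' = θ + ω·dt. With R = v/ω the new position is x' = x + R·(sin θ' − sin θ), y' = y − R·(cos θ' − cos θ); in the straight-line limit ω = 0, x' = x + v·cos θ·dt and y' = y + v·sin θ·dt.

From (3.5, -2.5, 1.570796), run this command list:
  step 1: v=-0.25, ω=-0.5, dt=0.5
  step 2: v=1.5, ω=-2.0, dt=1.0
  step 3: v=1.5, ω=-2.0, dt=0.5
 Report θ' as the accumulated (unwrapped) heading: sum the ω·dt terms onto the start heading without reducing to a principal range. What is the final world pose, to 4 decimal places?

(4.9567, -2.8904, -1.6792)

step 1: θ'=1.3208 (R=0.5000) → pose (3.4845, -2.6237, 1.3208)
step 2: θ'=-0.6792 (R=-0.7500) → pose (4.6823, -2.2257, -0.6792)
step 3: θ'=-1.6792 (R=-0.7500) → pose (4.9567, -2.8904, -1.6792)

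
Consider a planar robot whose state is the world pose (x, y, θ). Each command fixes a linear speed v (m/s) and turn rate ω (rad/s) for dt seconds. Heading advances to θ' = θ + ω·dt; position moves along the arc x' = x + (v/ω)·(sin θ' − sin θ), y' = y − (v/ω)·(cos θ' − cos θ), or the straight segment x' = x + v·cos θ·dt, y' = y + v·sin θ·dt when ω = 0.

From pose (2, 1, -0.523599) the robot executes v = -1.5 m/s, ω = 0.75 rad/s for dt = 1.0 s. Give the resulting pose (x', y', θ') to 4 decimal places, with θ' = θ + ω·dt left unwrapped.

(0.5511, 1.2169, 0.2264)

θ' = -0.5236 + 0.75·1.0 = 0.2264
R = v/ω = -1.5/0.75 = -2.0000
x' = 2 + -2.0000·(sin 0.2264 − sin -0.5236) = 0.5511
y' = 1 − -2.0000·(cos 0.2264 − cos -0.5236) = 1.2169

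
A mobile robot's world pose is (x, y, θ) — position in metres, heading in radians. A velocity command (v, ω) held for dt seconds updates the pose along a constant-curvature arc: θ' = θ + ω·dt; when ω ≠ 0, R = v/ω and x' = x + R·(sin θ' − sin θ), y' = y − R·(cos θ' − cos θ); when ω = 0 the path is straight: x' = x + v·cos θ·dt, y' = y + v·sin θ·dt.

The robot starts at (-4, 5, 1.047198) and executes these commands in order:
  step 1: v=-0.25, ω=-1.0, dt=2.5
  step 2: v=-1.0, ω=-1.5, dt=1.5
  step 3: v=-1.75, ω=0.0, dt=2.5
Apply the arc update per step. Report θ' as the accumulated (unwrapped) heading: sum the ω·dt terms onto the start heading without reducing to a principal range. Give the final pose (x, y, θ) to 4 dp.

(0.2560, 3.4100, -3.7028)

step 1: θ'=-1.4528 (R=0.2500) → pose (-4.4648, 5.0956, -1.4528)
step 2: θ'=-3.7028 (R=0.6667) → pose (-3.4479, 5.7385, -3.7028)
step 3: θ'=-3.7028 (straight) → pose (0.2560, 3.4100, -3.7028)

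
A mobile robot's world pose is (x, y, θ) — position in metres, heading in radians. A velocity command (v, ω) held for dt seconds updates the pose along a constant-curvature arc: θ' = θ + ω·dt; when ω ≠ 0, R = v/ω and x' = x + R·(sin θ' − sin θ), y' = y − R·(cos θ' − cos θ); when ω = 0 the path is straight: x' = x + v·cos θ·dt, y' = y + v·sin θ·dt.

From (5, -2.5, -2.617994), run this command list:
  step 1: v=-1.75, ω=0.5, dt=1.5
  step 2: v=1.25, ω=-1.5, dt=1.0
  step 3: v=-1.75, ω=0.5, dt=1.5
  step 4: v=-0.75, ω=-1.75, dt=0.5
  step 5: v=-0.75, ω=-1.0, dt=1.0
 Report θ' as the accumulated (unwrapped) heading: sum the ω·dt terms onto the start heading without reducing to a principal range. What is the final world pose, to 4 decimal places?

(8.9840, -1.1920, -4.4930)

step 1: θ'=-1.8680 (R=-3.5000) → pose (6.5966, -0.4939, -1.8680)
step 2: θ'=-3.3680 (R=-0.8333) → pose (5.6127, -1.0619, -3.3680)
step 3: θ'=-2.6180 (R=-3.5000) → pose (8.1484, -0.6823, -2.6180)
step 4: θ'=-3.4930 (R=0.4286) → pose (8.5102, -0.6511, -3.4930)
step 5: θ'=-4.4930 (R=0.7500) → pose (8.9840, -1.1920, -4.4930)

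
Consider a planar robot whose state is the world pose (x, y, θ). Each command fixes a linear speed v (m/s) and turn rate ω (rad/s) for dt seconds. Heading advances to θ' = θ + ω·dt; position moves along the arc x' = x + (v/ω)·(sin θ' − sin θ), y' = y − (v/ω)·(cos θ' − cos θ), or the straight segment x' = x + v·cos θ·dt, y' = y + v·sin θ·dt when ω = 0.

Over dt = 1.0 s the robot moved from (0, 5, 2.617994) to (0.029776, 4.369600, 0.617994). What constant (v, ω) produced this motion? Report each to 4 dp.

Δθ = 0.617994 − 2.617994 = -2.000000
ω = Δθ/dt = -2.000000/1.0 = -2.0000
R = −Δy/(cos θ' − cos θ) = 0.3750
v = R·ω = 0.3750·-2.0000 = -0.7500

v = -0.7500, ω = -2.0000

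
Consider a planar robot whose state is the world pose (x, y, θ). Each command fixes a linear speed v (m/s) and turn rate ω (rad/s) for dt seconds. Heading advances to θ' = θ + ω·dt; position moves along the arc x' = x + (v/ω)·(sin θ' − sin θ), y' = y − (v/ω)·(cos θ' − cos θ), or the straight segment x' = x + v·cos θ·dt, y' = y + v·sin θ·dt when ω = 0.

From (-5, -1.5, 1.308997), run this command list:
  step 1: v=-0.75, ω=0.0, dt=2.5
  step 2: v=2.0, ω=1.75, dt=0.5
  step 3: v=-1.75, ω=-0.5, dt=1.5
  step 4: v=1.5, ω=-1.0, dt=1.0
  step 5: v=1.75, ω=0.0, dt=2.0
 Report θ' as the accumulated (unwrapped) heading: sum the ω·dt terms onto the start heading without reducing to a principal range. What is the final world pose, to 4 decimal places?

(-1.0188, -2.2210, 0.4340)

step 1: θ'=1.3090 (straight) → pose (-5.4853, -3.3111, 1.3090)
step 2: θ'=2.1840 (R=1.1429) → pose (-5.6546, -2.3576, 2.1840)
step 3: θ'=1.4340 (R=3.5000) → pose (-5.0496, -4.8491, 1.4340)
step 4: θ'=0.4340 (R=-1.5000) → pose (-4.1944, -3.6928, 0.4340)
step 5: θ'=0.4340 (straight) → pose (-1.0188, -2.2210, 0.4340)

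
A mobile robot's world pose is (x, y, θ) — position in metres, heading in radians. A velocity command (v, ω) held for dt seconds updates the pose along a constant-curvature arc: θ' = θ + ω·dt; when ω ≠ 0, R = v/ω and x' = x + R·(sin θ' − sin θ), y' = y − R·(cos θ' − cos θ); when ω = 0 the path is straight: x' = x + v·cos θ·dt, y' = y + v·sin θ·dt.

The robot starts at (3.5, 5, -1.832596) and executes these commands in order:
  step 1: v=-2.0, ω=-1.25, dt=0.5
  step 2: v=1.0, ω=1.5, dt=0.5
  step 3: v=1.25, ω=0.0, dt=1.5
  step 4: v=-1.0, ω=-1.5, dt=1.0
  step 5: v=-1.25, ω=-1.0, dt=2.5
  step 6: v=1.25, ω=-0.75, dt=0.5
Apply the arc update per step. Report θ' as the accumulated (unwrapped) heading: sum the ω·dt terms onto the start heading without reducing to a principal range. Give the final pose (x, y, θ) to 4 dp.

step 1: θ'=-2.4576 (R=1.6000) → pose (4.0344, 5.8260, -2.4576)
step 2: θ'=-1.7076 (R=0.6667) → pose (3.7953, 5.4002, -1.7076)
step 3: θ'=-1.7076 (straight) → pose (3.5396, 3.5427, -1.7076)
step 4: θ'=-3.2076 (R=0.6667) → pose (4.2440, 4.1170, -3.2076)
step 5: θ'=-5.7076 (R=1.2500) → pose (4.8419, 1.8211, -5.7076)
step 6: θ'=-6.0826 (R=-1.6667) → pose (5.4171, 2.0563, -6.0826)

(5.4171, 2.0563, -6.0826)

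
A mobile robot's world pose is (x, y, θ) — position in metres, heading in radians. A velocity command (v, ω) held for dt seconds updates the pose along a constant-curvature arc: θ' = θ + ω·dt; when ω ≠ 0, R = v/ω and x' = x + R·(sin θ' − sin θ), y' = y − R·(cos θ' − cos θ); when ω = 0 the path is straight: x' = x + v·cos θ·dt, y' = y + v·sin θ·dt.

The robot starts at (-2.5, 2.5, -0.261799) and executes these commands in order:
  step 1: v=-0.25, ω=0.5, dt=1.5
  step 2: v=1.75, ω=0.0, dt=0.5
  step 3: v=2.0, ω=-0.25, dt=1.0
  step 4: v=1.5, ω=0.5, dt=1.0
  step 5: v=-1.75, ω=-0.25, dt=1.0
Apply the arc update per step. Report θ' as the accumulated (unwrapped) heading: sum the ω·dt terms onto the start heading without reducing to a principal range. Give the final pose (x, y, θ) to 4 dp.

(-0.3429, 3.2695, 0.4882)

step 1: θ'=0.4882 (R=-0.5000) → pose (-2.8639, 2.4586, 0.4882)
step 2: θ'=0.4882 (straight) → pose (-2.0911, 2.8690, 0.4882)
step 3: θ'=0.2382 (R=-8.0000) → pose (-0.2265, 3.5777, 0.2382)
step 4: θ'=0.7382 (R=3.0000) → pose (1.0845, 4.2740, 0.7382)
step 5: θ'=0.4882 (R=7.0000) → pose (-0.3429, 3.2695, 0.4882)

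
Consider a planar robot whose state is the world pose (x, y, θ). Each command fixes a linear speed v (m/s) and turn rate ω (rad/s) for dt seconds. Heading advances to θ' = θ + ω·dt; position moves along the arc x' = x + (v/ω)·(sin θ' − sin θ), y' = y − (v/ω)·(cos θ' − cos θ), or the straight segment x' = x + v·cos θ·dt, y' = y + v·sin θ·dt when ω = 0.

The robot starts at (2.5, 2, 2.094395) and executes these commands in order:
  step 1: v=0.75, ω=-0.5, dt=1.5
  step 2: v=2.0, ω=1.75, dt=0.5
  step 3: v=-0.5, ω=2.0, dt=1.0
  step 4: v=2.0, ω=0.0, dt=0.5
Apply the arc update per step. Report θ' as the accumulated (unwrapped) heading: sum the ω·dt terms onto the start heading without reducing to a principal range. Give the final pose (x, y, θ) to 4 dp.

step 1: θ'=1.3444 (R=-1.5000) → pose (2.3373, 3.0867, 1.3444)
step 2: θ'=2.2194 (R=1.1429) → pose (2.1344, 4.0336, 2.2194)
step 3: θ'=4.2194 (R=-0.2500) → pose (2.5539, 4.0663, 4.2194)
step 4: θ'=4.2194 (straight) → pose (2.0806, 3.1854, 4.2194)

(2.0806, 3.1854, 4.2194)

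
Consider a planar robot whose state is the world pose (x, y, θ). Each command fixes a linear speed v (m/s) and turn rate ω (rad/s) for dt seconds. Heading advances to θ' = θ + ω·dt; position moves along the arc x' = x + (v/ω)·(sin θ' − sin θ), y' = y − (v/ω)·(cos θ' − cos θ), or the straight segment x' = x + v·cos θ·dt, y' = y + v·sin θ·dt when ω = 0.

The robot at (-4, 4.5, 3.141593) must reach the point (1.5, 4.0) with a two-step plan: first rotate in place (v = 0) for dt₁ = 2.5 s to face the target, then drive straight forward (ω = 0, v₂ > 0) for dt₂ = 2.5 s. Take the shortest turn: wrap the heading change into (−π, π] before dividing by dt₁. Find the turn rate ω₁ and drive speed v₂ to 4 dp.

ω₁ = 1.2204, v₂ = 2.2091

heading to target = atan2(4−4.5, 1.5−-4) = -0.0907
Δθ = wrap(-0.0907 − 3.1416) = 3.0509; ω₁ = Δθ/dt₁ = 1.2204
distance = √((1.5−-4)² + (4−4.5)²) = 5.5227; v₂ = distance/dt₂ = 2.2091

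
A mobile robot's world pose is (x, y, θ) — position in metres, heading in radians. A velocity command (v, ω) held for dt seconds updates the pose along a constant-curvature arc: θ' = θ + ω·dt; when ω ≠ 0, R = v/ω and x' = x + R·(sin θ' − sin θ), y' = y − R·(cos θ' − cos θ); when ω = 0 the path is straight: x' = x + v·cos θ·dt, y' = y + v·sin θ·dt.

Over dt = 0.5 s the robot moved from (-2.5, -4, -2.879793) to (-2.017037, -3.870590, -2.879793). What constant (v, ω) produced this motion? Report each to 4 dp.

Δθ = -2.879793 − -2.879793 = 0.000000
ω = Δθ/dt = 0.000000/0.5 = 0.0000
ω = 0 → v = (Δx·cos θ + Δy·sin θ)/dt = -1.0000

v = -1.0000, ω = 0.0000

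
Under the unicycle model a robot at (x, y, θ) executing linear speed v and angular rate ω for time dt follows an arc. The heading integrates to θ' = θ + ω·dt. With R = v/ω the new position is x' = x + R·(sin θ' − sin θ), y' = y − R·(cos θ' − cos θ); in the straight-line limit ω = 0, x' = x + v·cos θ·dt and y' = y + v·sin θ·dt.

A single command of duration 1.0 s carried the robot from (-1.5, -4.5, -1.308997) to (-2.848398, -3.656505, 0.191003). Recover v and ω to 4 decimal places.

Δθ = 0.191003 − -1.308997 = 1.500000
ω = Δθ/dt = 1.500000/1.0 = 1.5000
R = Δx/(sin θ' − sin θ) = -1.1667
v = R·ω = -1.1667·1.5000 = -1.7500

v = -1.7500, ω = 1.5000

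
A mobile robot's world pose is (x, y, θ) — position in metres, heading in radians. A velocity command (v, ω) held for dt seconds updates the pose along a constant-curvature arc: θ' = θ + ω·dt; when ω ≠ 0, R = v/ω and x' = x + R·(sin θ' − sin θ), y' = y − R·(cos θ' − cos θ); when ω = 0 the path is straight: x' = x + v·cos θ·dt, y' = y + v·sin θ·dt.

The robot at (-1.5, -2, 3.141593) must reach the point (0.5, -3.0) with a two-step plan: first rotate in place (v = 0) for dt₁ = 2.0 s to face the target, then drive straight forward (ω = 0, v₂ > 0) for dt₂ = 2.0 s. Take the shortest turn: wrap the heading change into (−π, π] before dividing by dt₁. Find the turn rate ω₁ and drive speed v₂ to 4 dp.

heading to target = atan2(-3−-2, 0.5−-1.5) = -0.4636
Δθ = wrap(-0.4636 − 3.1416) = 2.6779; ω₁ = Δθ/dt₁ = 1.3390
distance = √((0.5−-1.5)² + (-3−-2)²) = 2.2361; v₂ = distance/dt₂ = 1.1180

ω₁ = 1.3390, v₂ = 1.1180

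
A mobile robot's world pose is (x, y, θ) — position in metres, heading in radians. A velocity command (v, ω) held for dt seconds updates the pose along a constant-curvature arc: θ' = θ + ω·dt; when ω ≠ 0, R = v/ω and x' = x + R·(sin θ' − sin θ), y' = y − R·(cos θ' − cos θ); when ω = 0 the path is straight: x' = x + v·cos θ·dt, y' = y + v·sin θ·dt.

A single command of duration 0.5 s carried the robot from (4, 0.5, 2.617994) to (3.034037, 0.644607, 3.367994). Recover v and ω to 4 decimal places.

v = 2.0000, ω = 1.5000

Δθ = 3.367994 − 2.617994 = 0.750000
ω = Δθ/dt = 0.750000/0.5 = 1.5000
R = Δx/(sin θ' − sin θ) = 1.3333
v = R·ω = 1.3333·1.5000 = 2.0000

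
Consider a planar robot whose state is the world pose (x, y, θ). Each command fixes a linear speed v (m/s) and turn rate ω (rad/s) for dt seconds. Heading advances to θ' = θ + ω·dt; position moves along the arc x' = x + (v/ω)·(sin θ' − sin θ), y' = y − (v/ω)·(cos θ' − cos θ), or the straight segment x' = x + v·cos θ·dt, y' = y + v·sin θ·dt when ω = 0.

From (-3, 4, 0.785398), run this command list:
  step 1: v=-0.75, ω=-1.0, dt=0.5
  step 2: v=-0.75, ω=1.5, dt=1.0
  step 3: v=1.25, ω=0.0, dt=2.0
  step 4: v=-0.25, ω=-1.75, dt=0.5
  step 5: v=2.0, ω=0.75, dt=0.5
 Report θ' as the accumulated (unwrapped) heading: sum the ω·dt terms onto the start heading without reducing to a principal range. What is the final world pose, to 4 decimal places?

(-3.7733, 6.4341, 1.2854)

step 1: θ'=0.2854 (R=0.7500) → pose (-3.3192, 3.8107, 0.2854)
step 2: θ'=1.7854 (R=-0.5000) → pose (-3.6669, 3.2244, 1.7854)
step 3: θ'=1.7854 (straight) → pose (-4.1993, 5.6671, 1.7854)
step 4: θ'=0.9104 (R=0.1429) → pose (-4.2261, 5.5490, 0.9104)
step 5: θ'=1.2854 (R=2.6667) → pose (-3.7733, 6.4341, 1.2854)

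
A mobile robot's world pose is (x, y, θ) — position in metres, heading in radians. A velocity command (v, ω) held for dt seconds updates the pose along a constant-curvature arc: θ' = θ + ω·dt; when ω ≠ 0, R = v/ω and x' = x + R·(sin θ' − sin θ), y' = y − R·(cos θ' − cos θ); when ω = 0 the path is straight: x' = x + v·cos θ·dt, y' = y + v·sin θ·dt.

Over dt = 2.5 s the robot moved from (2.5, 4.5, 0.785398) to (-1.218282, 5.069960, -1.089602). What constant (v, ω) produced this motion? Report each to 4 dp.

Δθ = -1.089602 − 0.785398 = -1.875000
ω = Δθ/dt = -1.875000/2.5 = -0.7500
R = Δx/(sin θ' − sin θ) = 2.3333
v = R·ω = 2.3333·-0.7500 = -1.7500

v = -1.7500, ω = -0.7500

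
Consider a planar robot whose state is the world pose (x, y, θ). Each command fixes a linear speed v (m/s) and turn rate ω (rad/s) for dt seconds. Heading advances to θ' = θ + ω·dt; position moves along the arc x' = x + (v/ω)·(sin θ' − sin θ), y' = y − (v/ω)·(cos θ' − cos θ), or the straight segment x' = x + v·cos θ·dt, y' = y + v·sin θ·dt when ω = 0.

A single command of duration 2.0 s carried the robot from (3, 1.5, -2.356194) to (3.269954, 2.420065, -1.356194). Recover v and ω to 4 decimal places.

v = -0.5000, ω = 0.5000

Δθ = -1.356194 − -2.356194 = 1.000000
ω = Δθ/dt = 1.000000/2.0 = 0.5000
R = −Δy/(cos θ' − cos θ) = -1.0000
v = R·ω = -1.0000·0.5000 = -0.5000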